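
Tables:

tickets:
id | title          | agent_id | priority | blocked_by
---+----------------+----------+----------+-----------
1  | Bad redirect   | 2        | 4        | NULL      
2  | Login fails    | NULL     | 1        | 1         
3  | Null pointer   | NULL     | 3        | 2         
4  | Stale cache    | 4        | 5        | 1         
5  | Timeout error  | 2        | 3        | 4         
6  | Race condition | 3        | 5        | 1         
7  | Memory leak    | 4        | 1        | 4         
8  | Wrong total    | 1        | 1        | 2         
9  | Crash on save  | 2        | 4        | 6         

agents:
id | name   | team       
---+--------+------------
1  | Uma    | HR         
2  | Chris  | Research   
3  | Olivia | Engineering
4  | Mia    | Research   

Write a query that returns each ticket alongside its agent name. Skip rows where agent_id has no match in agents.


INNER JOIN keeps only tickets rows whose agent_id matches an id in agents. Walk through each ticket:
  - ticket 1 (Bad redirect): agent_id=2 -> matches Chris
  - ticket 2 (Login fails): agent_id=NULL, no match -> dropped
  - ticket 3 (Null pointer): agent_id=NULL, no match -> dropped
  - ticket 4 (Stale cache): agent_id=4 -> matches Mia
  - ticket 5 (Timeout error): agent_id=2 -> matches Chris
  - ticket 6 (Race condition): agent_id=3 -> matches Olivia
  - ticket 7 (Memory leak): agent_id=4 -> matches Mia
  - ticket 8 (Wrong total): agent_id=1 -> matches Uma
  - ticket 9 (Crash on save): agent_id=2 -> matches Chris
So 2 of 9 rows are dropped.

SQL:
SELECT a.title, b.name AS agent
FROM tickets a
INNER JOIN agents b ON a.agent_id = b.id

Result:
title          | agent 
---------------+-------
Bad redirect   | Chris 
Stale cache    | Mia   
Timeout error  | Chris 
Race condition | Olivia
Memory leak    | Mia   
Wrong total    | Uma   
Crash on save  | Chris 


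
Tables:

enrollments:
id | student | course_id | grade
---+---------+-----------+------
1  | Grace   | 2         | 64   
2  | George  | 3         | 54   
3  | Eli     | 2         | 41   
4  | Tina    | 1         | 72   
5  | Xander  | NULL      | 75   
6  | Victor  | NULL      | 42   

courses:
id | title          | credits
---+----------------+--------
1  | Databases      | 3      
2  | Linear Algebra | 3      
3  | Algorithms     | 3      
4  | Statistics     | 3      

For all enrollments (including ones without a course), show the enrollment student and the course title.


LEFT JOIN keeps every row from enrollments (the left table); where course_id has no match in courses, the course columns become NULL. Walk through each enrollment:
  - enrollment 1 (Grace): course_id=2 -> matches Linear Algebra
  - enrollment 2 (George): course_id=3 -> matches Algorithms
  - enrollment 3 (Eli): course_id=2 -> matches Linear Algebra
  - enrollment 4 (Tina): course_id=1 -> matches Databases
  - enrollment 5 (Xander): course_id=NULL, no match -> kept with NULL
  - enrollment 6 (Victor): course_id=NULL, no match -> kept with NULL
All 6 rows appear; 2 have NULL course.

SQL:
SELECT a.student, b.title AS course
FROM enrollments a
LEFT JOIN courses b ON a.course_id = b.id

Result:
student | course        
--------+---------------
Grace   | Linear Algebra
George  | Algorithms    
Eli     | Linear Algebra
Tina    | Databases     
Xander  | NULL          
Victor  | NULL          


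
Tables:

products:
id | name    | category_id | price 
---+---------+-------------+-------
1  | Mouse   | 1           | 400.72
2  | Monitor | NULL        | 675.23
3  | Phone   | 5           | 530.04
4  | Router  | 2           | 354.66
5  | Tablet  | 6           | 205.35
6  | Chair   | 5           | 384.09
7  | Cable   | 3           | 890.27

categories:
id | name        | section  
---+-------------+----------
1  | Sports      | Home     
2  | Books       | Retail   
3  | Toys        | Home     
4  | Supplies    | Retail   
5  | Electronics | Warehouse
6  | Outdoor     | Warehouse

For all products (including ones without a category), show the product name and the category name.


LEFT JOIN keeps every row from products (the left table); where category_id has no match in categories, the category columns become NULL. Walk through each product:
  - product 1 (Mouse): category_id=1 -> matches Sports
  - product 2 (Monitor): category_id=NULL, no match -> kept with NULL
  - product 3 (Phone): category_id=5 -> matches Electronics
  - product 4 (Router): category_id=2 -> matches Books
  - product 5 (Tablet): category_id=6 -> matches Outdoor
  - product 6 (Chair): category_id=5 -> matches Electronics
  - product 7 (Cable): category_id=3 -> matches Toys
All 7 rows appear; 1 has NULL category.

SQL:
SELECT a.name, b.name AS category
FROM products a
LEFT JOIN categories b ON a.category_id = b.id

Result:
name    | category   
--------+------------
Mouse   | Sports     
Monitor | NULL       
Phone   | Electronics
Router  | Books      
Tablet  | Outdoor    
Chair   | Electronics
Cable   | Toys       


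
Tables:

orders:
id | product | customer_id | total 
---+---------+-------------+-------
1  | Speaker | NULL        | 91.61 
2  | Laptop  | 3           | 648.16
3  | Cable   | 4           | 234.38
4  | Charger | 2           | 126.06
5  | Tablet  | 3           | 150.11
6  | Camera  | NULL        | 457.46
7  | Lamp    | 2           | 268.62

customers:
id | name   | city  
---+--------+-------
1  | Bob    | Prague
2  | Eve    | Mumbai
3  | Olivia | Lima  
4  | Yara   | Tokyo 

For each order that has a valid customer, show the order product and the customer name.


INNER JOIN keeps only orders rows whose customer_id matches an id in customers. Walk through each order:
  - order 1 (Speaker): customer_id=NULL, no match -> dropped
  - order 2 (Laptop): customer_id=3 -> matches Olivia
  - order 3 (Cable): customer_id=4 -> matches Yara
  - order 4 (Charger): customer_id=2 -> matches Eve
  - order 5 (Tablet): customer_id=3 -> matches Olivia
  - order 6 (Camera): customer_id=NULL, no match -> dropped
  - order 7 (Lamp): customer_id=2 -> matches Eve
So 2 of 7 rows are dropped.

SQL:
SELECT a.product, b.name AS customer
FROM orders a
INNER JOIN customers b ON a.customer_id = b.id

Result:
product | customer
--------+---------
Laptop  | Olivia  
Cable   | Yara    
Charger | Eve     
Tablet  | Olivia  
Lamp    | Eve     


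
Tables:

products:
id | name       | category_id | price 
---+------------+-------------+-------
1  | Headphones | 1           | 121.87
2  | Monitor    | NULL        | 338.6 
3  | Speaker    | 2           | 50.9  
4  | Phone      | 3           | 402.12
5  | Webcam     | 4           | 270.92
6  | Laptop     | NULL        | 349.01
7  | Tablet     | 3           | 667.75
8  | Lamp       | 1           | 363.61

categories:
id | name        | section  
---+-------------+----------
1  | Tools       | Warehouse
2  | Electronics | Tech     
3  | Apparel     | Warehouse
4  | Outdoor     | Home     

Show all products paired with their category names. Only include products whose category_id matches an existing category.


INNER JOIN keeps only products rows whose category_id matches an id in categories. Walk through each product:
  - product 1 (Headphones): category_id=1 -> matches Tools
  - product 2 (Monitor): category_id=NULL, no match -> dropped
  - product 3 (Speaker): category_id=2 -> matches Electronics
  - product 4 (Phone): category_id=3 -> matches Apparel
  - product 5 (Webcam): category_id=4 -> matches Outdoor
  - product 6 (Laptop): category_id=NULL, no match -> dropped
  - product 7 (Tablet): category_id=3 -> matches Apparel
  - product 8 (Lamp): category_id=1 -> matches Tools
So 2 of 8 rows are dropped.

SQL:
SELECT a.name, b.name AS category
FROM products a
INNER JOIN categories b ON a.category_id = b.id

Result:
name       | category   
-----------+------------
Headphones | Tools      
Speaker    | Electronics
Phone      | Apparel    
Webcam     | Outdoor    
Tablet     | Apparel    
Lamp       | Tools      


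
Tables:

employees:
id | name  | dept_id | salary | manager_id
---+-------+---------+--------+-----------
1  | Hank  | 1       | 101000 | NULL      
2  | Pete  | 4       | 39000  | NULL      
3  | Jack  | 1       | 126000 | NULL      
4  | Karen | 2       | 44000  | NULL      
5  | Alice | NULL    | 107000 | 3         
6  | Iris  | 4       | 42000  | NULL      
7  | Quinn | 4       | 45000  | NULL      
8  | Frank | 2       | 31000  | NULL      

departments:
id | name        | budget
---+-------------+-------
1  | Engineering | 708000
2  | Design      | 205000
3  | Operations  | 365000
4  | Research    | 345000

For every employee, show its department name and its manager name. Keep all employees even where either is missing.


Two LEFT JOINs from the same base table employees: one to departments via dept_id, one to employees itself via manager_id. Both are LEFT so every employee is preserved.
Match against departments:
  - employee 1 (Hank): dept_id=1 -> matches Engineering
  - employee 2 (Pete): dept_id=4 -> matches Research
  - employee 3 (Jack): dept_id=1 -> matches Engineering
  - employee 4 (Karen): dept_id=2 -> matches Design
  - employee 5 (Alice): dept_id=NULL, no match -> kept with NULL
  - employee 6 (Iris): dept_id=4 -> matches Research
  - employee 7 (Quinn): dept_id=4 -> matches Research
  - employee 8 (Frank): dept_id=2 -> matches Design
Match against employees (self):
  - employee 1 (Hank): manager_id=NULL -> NULL
  - employee 2 (Pete): manager_id=NULL -> NULL
  - employee 3 (Jack): manager_id=NULL -> NULL
  - employee 4 (Karen): manager_id=NULL -> NULL
  - employee 5 (Alice): manager_id=3 -> Jack
  - employee 6 (Iris): manager_id=NULL -> NULL
  - employee 7 (Quinn): manager_id=NULL -> NULL
  - employee 8 (Frank): manager_id=NULL -> NULL

SQL:
SELECT a.name, b.name AS department, c.name AS manager
FROM employees a
LEFT JOIN departments b ON a.dept_id = b.id
LEFT JOIN employees c ON a.manager_id = c.id

Result:
name  | department  | manager
------+-------------+--------
Hank  | Engineering | NULL   
Pete  | Research    | NULL   
Jack  | Engineering | NULL   
Karen | Design      | NULL   
Alice | NULL        | Jack   
Iris  | Research    | NULL   
Quinn | Research    | NULL   
Frank | Design      | NULL   


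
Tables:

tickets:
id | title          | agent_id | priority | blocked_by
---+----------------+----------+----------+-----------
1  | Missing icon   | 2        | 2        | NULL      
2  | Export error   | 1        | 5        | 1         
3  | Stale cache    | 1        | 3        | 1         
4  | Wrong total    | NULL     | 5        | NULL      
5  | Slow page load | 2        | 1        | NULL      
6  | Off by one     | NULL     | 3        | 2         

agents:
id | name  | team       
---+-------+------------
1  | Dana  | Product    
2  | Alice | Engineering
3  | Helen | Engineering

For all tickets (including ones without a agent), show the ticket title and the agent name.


LEFT JOIN keeps every row from tickets (the left table); where agent_id has no match in agents, the agent columns become NULL. Walk through each ticket:
  - ticket 1 (Missing icon): agent_id=2 -> matches Alice
  - ticket 2 (Export error): agent_id=1 -> matches Dana
  - ticket 3 (Stale cache): agent_id=1 -> matches Dana
  - ticket 4 (Wrong total): agent_id=NULL, no match -> kept with NULL
  - ticket 5 (Slow page load): agent_id=2 -> matches Alice
  - ticket 6 (Off by one): agent_id=NULL, no match -> kept with NULL
All 6 rows appear; 2 have NULL agent.

SQL:
SELECT a.title, b.name AS agent
FROM tickets a
LEFT JOIN agents b ON a.agent_id = b.id

Result:
title          | agent
---------------+------
Missing icon   | Alice
Export error   | Dana 
Stale cache    | Dana 
Wrong total    | NULL 
Slow page load | Alice
Off by one     | NULL 


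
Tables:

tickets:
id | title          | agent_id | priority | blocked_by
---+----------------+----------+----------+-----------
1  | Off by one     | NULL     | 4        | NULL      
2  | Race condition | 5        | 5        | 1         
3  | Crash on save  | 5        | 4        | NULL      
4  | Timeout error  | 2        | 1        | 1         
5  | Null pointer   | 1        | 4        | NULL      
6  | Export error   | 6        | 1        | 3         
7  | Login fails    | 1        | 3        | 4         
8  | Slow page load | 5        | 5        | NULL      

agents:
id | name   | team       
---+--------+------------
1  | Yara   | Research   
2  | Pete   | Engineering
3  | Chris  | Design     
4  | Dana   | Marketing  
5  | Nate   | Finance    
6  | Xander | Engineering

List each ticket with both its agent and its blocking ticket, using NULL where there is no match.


Two LEFT JOINs from the same base table tickets: one to agents via agent_id, one to tickets itself via blocked_by. Both are LEFT so every ticket is preserved.
Match against agents:
  - ticket 1 (Off by one): agent_id=NULL, no match -> kept with NULL
  - ticket 2 (Race condition): agent_id=5 -> matches Nate
  - ticket 3 (Crash on save): agent_id=5 -> matches Nate
  - ticket 4 (Timeout error): agent_id=2 -> matches Pete
  - ticket 5 (Null pointer): agent_id=1 -> matches Yara
  - ticket 6 (Export error): agent_id=6 -> matches Xander
  - ticket 7 (Login fails): agent_id=1 -> matches Yara
  - ticket 8 (Slow page load): agent_id=5 -> matches Nate
Match against tickets (self):
  - ticket 1 (Off by one): blocked_by=NULL -> NULL
  - ticket 2 (Race condition): blocked_by=1 -> Off by one
  - ticket 3 (Crash on save): blocked_by=NULL -> NULL
  - ticket 4 (Timeout error): blocked_by=1 -> Off by one
  - ticket 5 (Null pointer): blocked_by=NULL -> NULL
  - ticket 6 (Export error): blocked_by=3 -> Crash on save
  - ticket 7 (Login fails): blocked_by=4 -> Timeout error
  - ticket 8 (Slow page load): blocked_by=NULL -> NULL

SQL:
SELECT a.title, b.name AS agent, c.title AS blocked_by
FROM tickets a
LEFT JOIN agents b ON a.agent_id = b.id
LEFT JOIN tickets c ON a.blocked_by = c.id

Result:
title          | agent  | blocked_by   
---------------+--------+--------------
Off by one     | NULL   | NULL         
Race condition | Nate   | Off by one   
Crash on save  | Nate   | NULL         
Timeout error  | Pete   | Off by one   
Null pointer   | Yara   | NULL         
Export error   | Xander | Crash on save
Login fails    | Yara   | Timeout error
Slow page load | Nate   | NULL         


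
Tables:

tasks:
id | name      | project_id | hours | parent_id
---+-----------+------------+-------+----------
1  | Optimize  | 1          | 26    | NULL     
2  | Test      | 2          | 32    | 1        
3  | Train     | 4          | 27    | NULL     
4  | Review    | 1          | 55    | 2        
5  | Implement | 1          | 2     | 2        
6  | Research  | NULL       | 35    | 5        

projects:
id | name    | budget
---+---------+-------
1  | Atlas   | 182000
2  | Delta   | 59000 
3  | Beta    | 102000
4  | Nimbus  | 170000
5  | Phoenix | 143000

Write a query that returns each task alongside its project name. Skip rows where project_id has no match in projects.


INNER JOIN keeps only tasks rows whose project_id matches an id in projects. Walk through each task:
  - task 1 (Optimize): project_id=1 -> matches Atlas
  - task 2 (Test): project_id=2 -> matches Delta
  - task 3 (Train): project_id=4 -> matches Nimbus
  - task 4 (Review): project_id=1 -> matches Atlas
  - task 5 (Implement): project_id=1 -> matches Atlas
  - task 6 (Research): project_id=NULL, no match -> dropped
So 1 of 6 rows is dropped.

SQL:
SELECT a.name, b.name AS project
FROM tasks a
INNER JOIN projects b ON a.project_id = b.id

Result:
name      | project
----------+--------
Optimize  | Atlas  
Test      | Delta  
Train     | Nimbus 
Review    | Atlas  
Implement | Atlas  


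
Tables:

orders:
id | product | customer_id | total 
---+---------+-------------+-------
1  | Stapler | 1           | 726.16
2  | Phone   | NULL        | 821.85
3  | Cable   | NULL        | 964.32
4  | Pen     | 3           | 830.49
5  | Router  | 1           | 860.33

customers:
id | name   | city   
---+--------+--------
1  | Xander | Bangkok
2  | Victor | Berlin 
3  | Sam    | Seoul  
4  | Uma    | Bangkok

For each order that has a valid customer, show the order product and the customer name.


INNER JOIN keeps only orders rows whose customer_id matches an id in customers. Walk through each order:
  - order 1 (Stapler): customer_id=1 -> matches Xander
  - order 2 (Phone): customer_id=NULL, no match -> dropped
  - order 3 (Cable): customer_id=NULL, no match -> dropped
  - order 4 (Pen): customer_id=3 -> matches Sam
  - order 5 (Router): customer_id=1 -> matches Xander
So 2 of 5 rows are dropped.

SQL:
SELECT a.product, b.name AS customer
FROM orders a
INNER JOIN customers b ON a.customer_id = b.id

Result:
product | customer
--------+---------
Stapler | Xander  
Pen     | Sam     
Router  | Xander  


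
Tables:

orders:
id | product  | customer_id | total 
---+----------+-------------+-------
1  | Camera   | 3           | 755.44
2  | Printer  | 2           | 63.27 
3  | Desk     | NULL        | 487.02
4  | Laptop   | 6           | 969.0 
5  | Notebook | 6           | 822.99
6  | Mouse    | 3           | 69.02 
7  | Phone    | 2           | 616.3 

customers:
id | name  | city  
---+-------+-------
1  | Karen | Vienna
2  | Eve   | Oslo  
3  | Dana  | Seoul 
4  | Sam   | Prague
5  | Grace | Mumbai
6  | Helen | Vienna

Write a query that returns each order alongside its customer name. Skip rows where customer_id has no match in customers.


INNER JOIN keeps only orders rows whose customer_id matches an id in customers. Walk through each order:
  - order 1 (Camera): customer_id=3 -> matches Dana
  - order 2 (Printer): customer_id=2 -> matches Eve
  - order 3 (Desk): customer_id=NULL, no match -> dropped
  - order 4 (Laptop): customer_id=6 -> matches Helen
  - order 5 (Notebook): customer_id=6 -> matches Helen
  - order 6 (Mouse): customer_id=3 -> matches Dana
  - order 7 (Phone): customer_id=2 -> matches Eve
So 1 of 7 rows is dropped.

SQL:
SELECT a.product, b.name AS customer
FROM orders a
INNER JOIN customers b ON a.customer_id = b.id

Result:
product  | customer
---------+---------
Camera   | Dana    
Printer  | Eve     
Laptop   | Helen   
Notebook | Helen   
Mouse    | Dana    
Phone    | Eve     


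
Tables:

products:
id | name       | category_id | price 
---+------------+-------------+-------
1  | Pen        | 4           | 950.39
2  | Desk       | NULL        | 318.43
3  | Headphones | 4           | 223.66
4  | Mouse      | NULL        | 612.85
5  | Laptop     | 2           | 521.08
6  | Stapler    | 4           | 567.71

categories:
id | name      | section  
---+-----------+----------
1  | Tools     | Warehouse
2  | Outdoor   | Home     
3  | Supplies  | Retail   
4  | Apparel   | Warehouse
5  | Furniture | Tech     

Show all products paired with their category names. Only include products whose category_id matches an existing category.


INNER JOIN keeps only products rows whose category_id matches an id in categories. Walk through each product:
  - product 1 (Pen): category_id=4 -> matches Apparel
  - product 2 (Desk): category_id=NULL, no match -> dropped
  - product 3 (Headphones): category_id=4 -> matches Apparel
  - product 4 (Mouse): category_id=NULL, no match -> dropped
  - product 5 (Laptop): category_id=2 -> matches Outdoor
  - product 6 (Stapler): category_id=4 -> matches Apparel
So 2 of 6 rows are dropped.

SQL:
SELECT a.name, b.name AS category
FROM products a
INNER JOIN categories b ON a.category_id = b.id

Result:
name       | category
-----------+---------
Pen        | Apparel 
Headphones | Apparel 
Laptop     | Outdoor 
Stapler    | Apparel 


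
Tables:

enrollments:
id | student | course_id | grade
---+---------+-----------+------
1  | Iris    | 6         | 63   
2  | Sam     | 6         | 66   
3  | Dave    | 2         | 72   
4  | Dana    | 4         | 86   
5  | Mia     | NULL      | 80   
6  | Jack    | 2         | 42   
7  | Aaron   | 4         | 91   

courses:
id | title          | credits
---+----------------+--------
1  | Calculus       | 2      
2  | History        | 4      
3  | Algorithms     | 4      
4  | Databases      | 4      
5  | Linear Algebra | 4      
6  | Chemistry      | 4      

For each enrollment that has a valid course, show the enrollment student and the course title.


INNER JOIN keeps only enrollments rows whose course_id matches an id in courses. Walk through each enrollment:
  - enrollment 1 (Iris): course_id=6 -> matches Chemistry
  - enrollment 2 (Sam): course_id=6 -> matches Chemistry
  - enrollment 3 (Dave): course_id=2 -> matches History
  - enrollment 4 (Dana): course_id=4 -> matches Databases
  - enrollment 5 (Mia): course_id=NULL, no match -> dropped
  - enrollment 6 (Jack): course_id=2 -> matches History
  - enrollment 7 (Aaron): course_id=4 -> matches Databases
So 1 of 7 rows is dropped.

SQL:
SELECT a.student, b.title AS course
FROM enrollments a
INNER JOIN courses b ON a.course_id = b.id

Result:
student | course   
--------+----------
Iris    | Chemistry
Sam     | Chemistry
Dave    | History  
Dana    | Databases
Jack    | History  
Aaron   | Databases


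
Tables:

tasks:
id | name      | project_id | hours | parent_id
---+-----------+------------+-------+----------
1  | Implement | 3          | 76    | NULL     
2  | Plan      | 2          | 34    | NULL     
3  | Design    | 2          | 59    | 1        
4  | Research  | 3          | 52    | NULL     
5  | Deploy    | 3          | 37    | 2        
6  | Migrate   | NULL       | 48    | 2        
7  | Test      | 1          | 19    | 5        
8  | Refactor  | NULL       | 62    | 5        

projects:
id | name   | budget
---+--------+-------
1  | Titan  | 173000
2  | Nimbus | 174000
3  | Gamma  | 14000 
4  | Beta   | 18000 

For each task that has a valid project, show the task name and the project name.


INNER JOIN keeps only tasks rows whose project_id matches an id in projects. Walk through each task:
  - task 1 (Implement): project_id=3 -> matches Gamma
  - task 2 (Plan): project_id=2 -> matches Nimbus
  - task 3 (Design): project_id=2 -> matches Nimbus
  - task 4 (Research): project_id=3 -> matches Gamma
  - task 5 (Deploy): project_id=3 -> matches Gamma
  - task 6 (Migrate): project_id=NULL, no match -> dropped
  - task 7 (Test): project_id=1 -> matches Titan
  - task 8 (Refactor): project_id=NULL, no match -> dropped
So 2 of 8 rows are dropped.

SQL:
SELECT a.name, b.name AS project
FROM tasks a
INNER JOIN projects b ON a.project_id = b.id

Result:
name      | project
----------+--------
Implement | Gamma  
Plan      | Nimbus 
Design    | Nimbus 
Research  | Gamma  
Deploy    | Gamma  
Test      | Titan  


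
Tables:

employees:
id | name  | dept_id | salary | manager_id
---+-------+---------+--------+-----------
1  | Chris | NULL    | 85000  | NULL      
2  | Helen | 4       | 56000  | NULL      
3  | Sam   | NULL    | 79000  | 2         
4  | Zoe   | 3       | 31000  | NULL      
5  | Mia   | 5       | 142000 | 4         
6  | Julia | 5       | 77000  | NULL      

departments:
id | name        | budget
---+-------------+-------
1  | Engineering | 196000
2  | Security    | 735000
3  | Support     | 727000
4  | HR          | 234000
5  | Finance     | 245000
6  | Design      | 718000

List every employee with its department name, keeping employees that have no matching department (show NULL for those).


LEFT JOIN keeps every row from employees (the left table); where dept_id has no match in departments, the department columns become NULL. Walk through each employee:
  - employee 1 (Chris): dept_id=NULL, no match -> kept with NULL
  - employee 2 (Helen): dept_id=4 -> matches HR
  - employee 3 (Sam): dept_id=NULL, no match -> kept with NULL
  - employee 4 (Zoe): dept_id=3 -> matches Support
  - employee 5 (Mia): dept_id=5 -> matches Finance
  - employee 6 (Julia): dept_id=5 -> matches Finance
All 6 rows appear; 2 have NULL department.

SQL:
SELECT a.name, b.name AS department
FROM employees a
LEFT JOIN departments b ON a.dept_id = b.id

Result:
name  | department
------+-----------
Chris | NULL      
Helen | HR        
Sam   | NULL      
Zoe   | Support   
Mia   | Finance   
Julia | Finance   


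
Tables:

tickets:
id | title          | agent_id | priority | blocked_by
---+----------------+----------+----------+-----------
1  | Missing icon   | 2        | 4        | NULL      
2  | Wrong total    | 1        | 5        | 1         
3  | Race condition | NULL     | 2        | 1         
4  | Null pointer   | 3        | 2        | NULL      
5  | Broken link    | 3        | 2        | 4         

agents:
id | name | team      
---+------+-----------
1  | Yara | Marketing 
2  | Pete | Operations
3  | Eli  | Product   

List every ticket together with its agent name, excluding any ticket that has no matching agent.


INNER JOIN keeps only tickets rows whose agent_id matches an id in agents. Walk through each ticket:
  - ticket 1 (Missing icon): agent_id=2 -> matches Pete
  - ticket 2 (Wrong total): agent_id=1 -> matches Yara
  - ticket 3 (Race condition): agent_id=NULL, no match -> dropped
  - ticket 4 (Null pointer): agent_id=3 -> matches Eli
  - ticket 5 (Broken link): agent_id=3 -> matches Eli
So 1 of 5 rows is dropped.

SQL:
SELECT a.title, b.name AS agent
FROM tickets a
INNER JOIN agents b ON a.agent_id = b.id

Result:
title        | agent
-------------+------
Missing icon | Pete 
Wrong total  | Yara 
Null pointer | Eli  
Broken link  | Eli  


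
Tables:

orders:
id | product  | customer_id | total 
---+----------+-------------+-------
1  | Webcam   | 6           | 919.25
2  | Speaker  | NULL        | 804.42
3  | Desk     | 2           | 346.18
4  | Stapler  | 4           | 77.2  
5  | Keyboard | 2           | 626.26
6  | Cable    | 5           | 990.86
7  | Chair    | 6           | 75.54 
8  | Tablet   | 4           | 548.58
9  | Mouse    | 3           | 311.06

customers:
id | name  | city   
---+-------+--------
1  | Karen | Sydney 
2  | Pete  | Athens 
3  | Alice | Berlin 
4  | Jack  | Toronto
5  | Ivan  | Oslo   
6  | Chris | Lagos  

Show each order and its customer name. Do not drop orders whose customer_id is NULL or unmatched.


LEFT JOIN keeps every row from orders (the left table); where customer_id has no match in customers, the customer columns become NULL. Walk through each order:
  - order 1 (Webcam): customer_id=6 -> matches Chris
  - order 2 (Speaker): customer_id=NULL, no match -> kept with NULL
  - order 3 (Desk): customer_id=2 -> matches Pete
  - order 4 (Stapler): customer_id=4 -> matches Jack
  - order 5 (Keyboard): customer_id=2 -> matches Pete
  - order 6 (Cable): customer_id=5 -> matches Ivan
  - order 7 (Chair): customer_id=6 -> matches Chris
  - order 8 (Tablet): customer_id=4 -> matches Jack
  - order 9 (Mouse): customer_id=3 -> matches Alice
All 9 rows appear; 1 has NULL customer.

SQL:
SELECT a.product, b.name AS customer
FROM orders a
LEFT JOIN customers b ON a.customer_id = b.id

Result:
product  | customer
---------+---------
Webcam   | Chris   
Speaker  | NULL    
Desk     | Pete    
Stapler  | Jack    
Keyboard | Pete    
Cable    | Ivan    
Chair    | Chris   
Tablet   | Jack    
Mouse    | Alice   


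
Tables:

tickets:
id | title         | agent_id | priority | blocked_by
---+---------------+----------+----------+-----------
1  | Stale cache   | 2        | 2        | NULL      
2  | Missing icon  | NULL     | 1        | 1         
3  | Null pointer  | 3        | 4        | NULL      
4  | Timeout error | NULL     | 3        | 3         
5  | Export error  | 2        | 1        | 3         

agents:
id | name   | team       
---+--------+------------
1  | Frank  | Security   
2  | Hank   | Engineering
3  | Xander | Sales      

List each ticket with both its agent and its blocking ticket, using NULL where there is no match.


Two LEFT JOINs from the same base table tickets: one to agents via agent_id, one to tickets itself via blocked_by. Both are LEFT so every ticket is preserved.
Match against agents:
  - ticket 1 (Stale cache): agent_id=2 -> matches Hank
  - ticket 2 (Missing icon): agent_id=NULL, no match -> kept with NULL
  - ticket 3 (Null pointer): agent_id=3 -> matches Xander
  - ticket 4 (Timeout error): agent_id=NULL, no match -> kept with NULL
  - ticket 5 (Export error): agent_id=2 -> matches Hank
Match against tickets (self):
  - ticket 1 (Stale cache): blocked_by=NULL -> NULL
  - ticket 2 (Missing icon): blocked_by=1 -> Stale cache
  - ticket 3 (Null pointer): blocked_by=NULL -> NULL
  - ticket 4 (Timeout error): blocked_by=3 -> Null pointer
  - ticket 5 (Export error): blocked_by=3 -> Null pointer

SQL:
SELECT a.title, b.name AS agent, c.title AS blocked_by
FROM tickets a
LEFT JOIN agents b ON a.agent_id = b.id
LEFT JOIN tickets c ON a.blocked_by = c.id

Result:
title         | agent  | blocked_by  
--------------+--------+-------------
Stale cache   | Hank   | NULL        
Missing icon  | NULL   | Stale cache 
Null pointer  | Xander | NULL        
Timeout error | NULL   | Null pointer
Export error  | Hank   | Null pointer


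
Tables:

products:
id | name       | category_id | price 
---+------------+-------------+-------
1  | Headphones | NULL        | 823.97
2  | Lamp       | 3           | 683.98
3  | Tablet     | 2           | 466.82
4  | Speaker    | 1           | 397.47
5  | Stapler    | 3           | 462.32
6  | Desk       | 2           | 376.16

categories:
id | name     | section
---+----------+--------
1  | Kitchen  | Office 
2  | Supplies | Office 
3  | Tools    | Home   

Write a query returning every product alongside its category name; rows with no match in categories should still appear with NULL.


LEFT JOIN keeps every row from products (the left table); where category_id has no match in categories, the category columns become NULL. Walk through each product:
  - product 1 (Headphones): category_id=NULL, no match -> kept with NULL
  - product 2 (Lamp): category_id=3 -> matches Tools
  - product 3 (Tablet): category_id=2 -> matches Supplies
  - product 4 (Speaker): category_id=1 -> matches Kitchen
  - product 5 (Stapler): category_id=3 -> matches Tools
  - product 6 (Desk): category_id=2 -> matches Supplies
All 6 rows appear; 1 has NULL category.

SQL:
SELECT a.name, b.name AS category
FROM products a
LEFT JOIN categories b ON a.category_id = b.id

Result:
name       | category
-----------+---------
Headphones | NULL    
Lamp       | Tools   
Tablet     | Supplies
Speaker    | Kitchen 
Stapler    | Tools   
Desk       | Supplies


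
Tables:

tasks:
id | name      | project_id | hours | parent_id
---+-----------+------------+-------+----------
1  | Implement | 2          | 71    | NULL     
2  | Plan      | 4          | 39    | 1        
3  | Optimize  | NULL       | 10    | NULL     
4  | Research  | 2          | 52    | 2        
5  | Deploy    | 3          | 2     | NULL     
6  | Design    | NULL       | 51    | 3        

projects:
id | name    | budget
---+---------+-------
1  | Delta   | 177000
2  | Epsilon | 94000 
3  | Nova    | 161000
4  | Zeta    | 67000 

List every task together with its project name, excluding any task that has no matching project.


INNER JOIN keeps only tasks rows whose project_id matches an id in projects. Walk through each task:
  - task 1 (Implement): project_id=2 -> matches Epsilon
  - task 2 (Plan): project_id=4 -> matches Zeta
  - task 3 (Optimize): project_id=NULL, no match -> dropped
  - task 4 (Research): project_id=2 -> matches Epsilon
  - task 5 (Deploy): project_id=3 -> matches Nova
  - task 6 (Design): project_id=NULL, no match -> dropped
So 2 of 6 rows are dropped.

SQL:
SELECT a.name, b.name AS project
FROM tasks a
INNER JOIN projects b ON a.project_id = b.id

Result:
name      | project
----------+--------
Implement | Epsilon
Plan      | Zeta   
Research  | Epsilon
Deploy    | Nova   


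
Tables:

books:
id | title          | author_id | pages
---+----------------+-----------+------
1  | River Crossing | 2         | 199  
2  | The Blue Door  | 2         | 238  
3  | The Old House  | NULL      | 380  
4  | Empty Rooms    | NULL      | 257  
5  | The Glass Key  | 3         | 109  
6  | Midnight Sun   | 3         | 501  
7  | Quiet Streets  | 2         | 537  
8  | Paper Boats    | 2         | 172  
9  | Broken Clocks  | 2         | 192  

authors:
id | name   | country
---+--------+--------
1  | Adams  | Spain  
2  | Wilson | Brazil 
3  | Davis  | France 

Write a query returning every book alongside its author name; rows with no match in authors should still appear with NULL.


LEFT JOIN keeps every row from books (the left table); where author_id has no match in authors, the author columns become NULL. Walk through each book:
  - book 1 (River Crossing): author_id=2 -> matches Wilson
  - book 2 (The Blue Door): author_id=2 -> matches Wilson
  - book 3 (The Old House): author_id=NULL, no match -> kept with NULL
  - book 4 (Empty Rooms): author_id=NULL, no match -> kept with NULL
  - book 5 (The Glass Key): author_id=3 -> matches Davis
  - book 6 (Midnight Sun): author_id=3 -> matches Davis
  - book 7 (Quiet Streets): author_id=2 -> matches Wilson
  - book 8 (Paper Boats): author_id=2 -> matches Wilson
  - book 9 (Broken Clocks): author_id=2 -> matches Wilson
All 9 rows appear; 2 have NULL author.

SQL:
SELECT a.title, b.name AS author
FROM books a
LEFT JOIN authors b ON a.author_id = b.id

Result:
title          | author
---------------+-------
River Crossing | Wilson
The Blue Door  | Wilson
The Old House  | NULL  
Empty Rooms    | NULL  
The Glass Key  | Davis 
Midnight Sun   | Davis 
Quiet Streets  | Wilson
Paper Boats    | Wilson
Broken Clocks  | Wilson


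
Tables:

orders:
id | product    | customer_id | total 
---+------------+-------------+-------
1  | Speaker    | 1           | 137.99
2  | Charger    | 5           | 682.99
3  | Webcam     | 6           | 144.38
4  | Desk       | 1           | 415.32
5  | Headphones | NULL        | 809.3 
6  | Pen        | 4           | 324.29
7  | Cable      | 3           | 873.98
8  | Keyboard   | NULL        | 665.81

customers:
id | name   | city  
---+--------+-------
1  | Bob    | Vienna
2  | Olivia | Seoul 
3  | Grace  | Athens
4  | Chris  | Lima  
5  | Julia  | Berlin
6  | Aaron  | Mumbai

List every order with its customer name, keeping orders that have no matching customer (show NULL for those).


LEFT JOIN keeps every row from orders (the left table); where customer_id has no match in customers, the customer columns become NULL. Walk through each order:
  - order 1 (Speaker): customer_id=1 -> matches Bob
  - order 2 (Charger): customer_id=5 -> matches Julia
  - order 3 (Webcam): customer_id=6 -> matches Aaron
  - order 4 (Desk): customer_id=1 -> matches Bob
  - order 5 (Headphones): customer_id=NULL, no match -> kept with NULL
  - order 6 (Pen): customer_id=4 -> matches Chris
  - order 7 (Cable): customer_id=3 -> matches Grace
  - order 8 (Keyboard): customer_id=NULL, no match -> kept with NULL
All 8 rows appear; 2 have NULL customer.

SQL:
SELECT a.product, b.name AS customer
FROM orders a
LEFT JOIN customers b ON a.customer_id = b.id

Result:
product    | customer
-----------+---------
Speaker    | Bob     
Charger    | Julia   
Webcam     | Aaron   
Desk       | Bob     
Headphones | NULL    
Pen        | Chris   
Cable      | Grace   
Keyboard   | NULL    


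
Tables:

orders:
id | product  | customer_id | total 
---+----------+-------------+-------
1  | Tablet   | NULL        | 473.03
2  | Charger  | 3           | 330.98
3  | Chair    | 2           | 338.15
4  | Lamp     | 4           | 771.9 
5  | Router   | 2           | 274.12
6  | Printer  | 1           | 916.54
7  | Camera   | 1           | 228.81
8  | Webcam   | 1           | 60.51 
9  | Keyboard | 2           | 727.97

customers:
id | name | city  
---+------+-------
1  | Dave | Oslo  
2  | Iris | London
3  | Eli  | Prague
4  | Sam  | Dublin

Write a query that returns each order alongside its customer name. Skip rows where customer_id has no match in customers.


INNER JOIN keeps only orders rows whose customer_id matches an id in customers. Walk through each order:
  - order 1 (Tablet): customer_id=NULL, no match -> dropped
  - order 2 (Charger): customer_id=3 -> matches Eli
  - order 3 (Chair): customer_id=2 -> matches Iris
  - order 4 (Lamp): customer_id=4 -> matches Sam
  - order 5 (Router): customer_id=2 -> matches Iris
  - order 6 (Printer): customer_id=1 -> matches Dave
  - order 7 (Camera): customer_id=1 -> matches Dave
  - order 8 (Webcam): customer_id=1 -> matches Dave
  - order 9 (Keyboard): customer_id=2 -> matches Iris
So 1 of 9 rows is dropped.

SQL:
SELECT a.product, b.name AS customer
FROM orders a
INNER JOIN customers b ON a.customer_id = b.id

Result:
product  | customer
---------+---------
Charger  | Eli     
Chair    | Iris    
Lamp     | Sam     
Router   | Iris    
Printer  | Dave    
Camera   | Dave    
Webcam   | Dave    
Keyboard | Iris    


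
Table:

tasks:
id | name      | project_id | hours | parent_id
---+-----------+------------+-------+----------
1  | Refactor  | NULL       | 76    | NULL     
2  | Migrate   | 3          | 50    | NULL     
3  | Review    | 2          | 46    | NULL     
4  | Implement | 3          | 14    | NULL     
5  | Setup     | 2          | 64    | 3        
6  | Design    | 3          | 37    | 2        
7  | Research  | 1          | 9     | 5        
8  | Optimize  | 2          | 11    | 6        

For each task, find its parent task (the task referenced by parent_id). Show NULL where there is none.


This is a self-join: tasks is joined to a second copy of itself, matching each row's parent_id to another row's id. Use LEFT JOIN so rows with parent_id=NULL are kept.
  - task 1 (Refactor): parent_id=NULL -> NULL
  - task 2 (Migrate): parent_id=NULL -> NULL
  - task 3 (Review): parent_id=NULL -> NULL
  - task 4 (Implement): parent_id=NULL -> NULL
  - task 5 (Setup): parent_id=3 -> Review
  - task 6 (Design): parent_id=2 -> Migrate
  - task 7 (Research): parent_id=5 -> Setup
  - task 8 (Optimize): parent_id=6 -> Design

SQL:
SELECT a.name AS item, b.name AS parent
FROM tasks a
LEFT JOIN tasks b ON a.parent_id = b.id

Result:
item      | parent 
----------+--------
Refactor  | NULL   
Migrate   | NULL   
Review    | NULL   
Implement | NULL   
Setup     | Review 
Design    | Migrate
Research  | Setup  
Optimize  | Design 


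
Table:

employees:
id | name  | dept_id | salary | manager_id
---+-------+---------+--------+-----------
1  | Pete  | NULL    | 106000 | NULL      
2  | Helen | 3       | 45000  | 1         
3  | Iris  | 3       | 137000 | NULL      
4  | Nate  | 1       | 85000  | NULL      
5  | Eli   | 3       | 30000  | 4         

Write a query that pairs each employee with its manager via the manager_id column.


This is a self-join: employees is joined to a second copy of itself, matching each row's manager_id to another row's id. Use LEFT JOIN so rows with manager_id=NULL are kept.
  - employee 1 (Pete): manager_id=NULL -> NULL
  - employee 2 (Helen): manager_id=1 -> Pete
  - employee 3 (Iris): manager_id=NULL -> NULL
  - employee 4 (Nate): manager_id=NULL -> NULL
  - employee 5 (Eli): manager_id=4 -> Nate

SQL:
SELECT a.name AS item, b.name AS manager
FROM employees a
LEFT JOIN employees b ON a.manager_id = b.id

Result:
item  | manager
------+--------
Pete  | NULL   
Helen | Pete   
Iris  | NULL   
Nate  | NULL   
Eli   | Nate   


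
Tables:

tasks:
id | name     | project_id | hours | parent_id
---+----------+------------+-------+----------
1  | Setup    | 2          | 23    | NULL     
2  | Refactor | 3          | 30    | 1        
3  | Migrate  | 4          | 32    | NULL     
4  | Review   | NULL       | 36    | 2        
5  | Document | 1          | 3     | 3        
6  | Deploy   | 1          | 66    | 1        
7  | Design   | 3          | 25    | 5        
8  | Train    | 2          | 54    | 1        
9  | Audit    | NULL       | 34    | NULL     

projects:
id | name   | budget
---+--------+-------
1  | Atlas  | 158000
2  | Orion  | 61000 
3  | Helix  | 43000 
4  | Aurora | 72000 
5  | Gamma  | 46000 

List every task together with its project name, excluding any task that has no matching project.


INNER JOIN keeps only tasks rows whose project_id matches an id in projects. Walk through each task:
  - task 1 (Setup): project_id=2 -> matches Orion
  - task 2 (Refactor): project_id=3 -> matches Helix
  - task 3 (Migrate): project_id=4 -> matches Aurora
  - task 4 (Review): project_id=NULL, no match -> dropped
  - task 5 (Document): project_id=1 -> matches Atlas
  - task 6 (Deploy): project_id=1 -> matches Atlas
  - task 7 (Design): project_id=3 -> matches Helix
  - task 8 (Train): project_id=2 -> matches Orion
  - task 9 (Audit): project_id=NULL, no match -> dropped
So 2 of 9 rows are dropped.

SQL:
SELECT a.name, b.name AS project
FROM tasks a
INNER JOIN projects b ON a.project_id = b.id

Result:
name     | project
---------+--------
Setup    | Orion  
Refactor | Helix  
Migrate  | Aurora 
Document | Atlas  
Deploy   | Atlas  
Design   | Helix  
Train    | Orion  
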